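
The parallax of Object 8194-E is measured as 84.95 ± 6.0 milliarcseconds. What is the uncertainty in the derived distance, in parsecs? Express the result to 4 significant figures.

0.8314 pc

d = 1/p, so σ_d = σ_p / p².
σ_d = 0.00600 / (0.08495)² = 0.00600 / 0.0072165 = 0.83143 pc.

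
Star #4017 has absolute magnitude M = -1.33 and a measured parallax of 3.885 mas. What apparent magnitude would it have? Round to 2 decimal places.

d = 1/p = 1/0.003885″ = 257.4 pc.
m − M = 5 log₁₀ d − 5 = 5 log₁₀(257.4) − 5 = 12.0530 − 5 = 7.0530.
m = M + (m − M) = -1.33 + 7.0530 = 5.72.

m = 5.72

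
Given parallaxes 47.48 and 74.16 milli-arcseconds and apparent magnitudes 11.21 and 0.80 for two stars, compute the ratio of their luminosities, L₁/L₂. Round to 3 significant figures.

d₁ = 1/p₁ = 1/0.04748″ = 21.061 pc; d₂ = 1/p₂ = 1/0.07416″ = 13.484 pc.
M₁ = m₁ − 5 log₁₀ d₁ + 5 = 11.21 − 6.6174 + 5 = 9.5926.
M₂ = 0.80 − 5.6491 + 5 = 0.1509.
L₁/L₂ = 10^(0.4(M₂ − M₁)) = 10^(0.4 × (-9.4417)) = 10^(-3.77668) = 0.00016723.

L₁/L₂ = 0.000167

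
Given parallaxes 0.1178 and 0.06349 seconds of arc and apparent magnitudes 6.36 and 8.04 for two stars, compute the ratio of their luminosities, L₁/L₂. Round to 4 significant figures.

L₁/L₂ = 1.365

d₁ = 1/p₁ = 1/0.1178″ = 8.489 pc; d₂ = 1/p₂ = 1/0.06349″ = 15.751 pc.
M₁ = m₁ − 5 log₁₀ d₁ + 5 = 6.36 − 4.6443 + 5 = 6.7157.
M₂ = 8.04 − 5.9865 + 5 = 7.0535.
L₁/L₂ = 10^(0.4(M₂ − M₁)) = 10^(0.4 × 0.3378) = 10^0.13512 = 1.365.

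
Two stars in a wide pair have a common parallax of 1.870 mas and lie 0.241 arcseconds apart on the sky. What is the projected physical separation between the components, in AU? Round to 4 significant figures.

d = 1/p = 1/0.001870″ = 534.76 pc.
At distance d (pc), an angle of θ arcsec spans θ·d AU: s = 0.241 × 534.76 = 128.88 AU.

128.9 AU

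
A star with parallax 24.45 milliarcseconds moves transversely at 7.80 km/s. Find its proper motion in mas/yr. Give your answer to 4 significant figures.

40.23 mas/yr

d = 1/p = 1/0.02445″ = 40.9 pc.
μ = v_t / (4.74 d) = 7.80 / (4.74 × 40.9) = 7.80 / 193.87 = 0.040233 ″/yr = 40.233 mas/yr.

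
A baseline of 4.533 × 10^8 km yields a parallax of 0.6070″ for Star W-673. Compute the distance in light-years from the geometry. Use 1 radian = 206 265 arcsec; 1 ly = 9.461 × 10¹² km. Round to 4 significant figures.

16.28 ly

θ = 0.6070″ = 0.6070/206265 = 2.9428 × 10^-6 rad.
d = B/θ = (4.533 × 10^8) / (2.9428 × 10^-6) = 1.5404 × 10^14 km = (1.5404 × 10^14) / (9.461 × 10^12) ly = 16.282 ly.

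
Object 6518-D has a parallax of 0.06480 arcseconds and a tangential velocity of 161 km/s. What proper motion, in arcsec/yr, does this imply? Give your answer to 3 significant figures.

2.20 arcsec/yr

d = 1/p = 1/0.06480″ = 15.432 pc.
μ = v_t / (4.74 d) = 161 / (4.74 × 15.432) = 161 / 73.148 = 2.201 ″/yr.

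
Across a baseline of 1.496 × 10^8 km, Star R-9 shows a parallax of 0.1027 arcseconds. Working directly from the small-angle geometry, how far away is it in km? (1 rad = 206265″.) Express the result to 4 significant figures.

3.005 × 10^14 km

θ = 0.1027″ = 0.1027/206265 = 4.9790 × 10^-7 rad.
d = B/θ = (1.496 × 10^8) / (4.9790 × 10^-7) = 3.0046 × 10^14 km.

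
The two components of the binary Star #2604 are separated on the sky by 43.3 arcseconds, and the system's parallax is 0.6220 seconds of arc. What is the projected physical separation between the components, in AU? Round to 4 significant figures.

d = 1/p = 1/0.6220″ = 1.6077 pc.
At distance d (pc), an angle of θ arcsec spans θ·d AU: s = 43.3 × 1.6077 = 69.613 AU.

69.61 AU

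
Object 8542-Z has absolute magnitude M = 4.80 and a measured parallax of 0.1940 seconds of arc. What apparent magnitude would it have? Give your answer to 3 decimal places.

d = 1/p = 1/0.1940″ = 5.1546 pc.
m − M = 5 log₁₀ d − 5 = 5 log₁₀(5.1546) − 5 = 3.5610 − 5 = -1.4390.
m = M + (m − M) = 4.80 + (-1.4390) = 3.361.

m = 3.361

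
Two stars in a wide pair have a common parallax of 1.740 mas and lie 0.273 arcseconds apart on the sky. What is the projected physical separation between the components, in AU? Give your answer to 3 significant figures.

d = 1/p = 1/0.001740″ = 574.71 pc.
At distance d (pc), an angle of θ arcsec spans θ·d AU: s = 0.273 × 574.71 = 156.9 AU.

157 AU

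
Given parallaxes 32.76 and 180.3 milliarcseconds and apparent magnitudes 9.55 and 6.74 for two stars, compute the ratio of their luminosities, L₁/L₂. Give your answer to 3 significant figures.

d₁ = 1/p₁ = 1/0.03276″ = 30.525 pc; d₂ = 1/p₂ = 1/0.1803″ = 5.5463 pc.
M₁ = m₁ − 5 log₁₀ d₁ + 5 = 9.55 − 7.4233 + 5 = 7.1267.
M₂ = 6.74 − 3.7200 + 5 = 8.0200.
L₁/L₂ = 10^(0.4(M₂ − M₁)) = 10^(0.4 × 0.8933) = 10^0.35732 = 2.2768.

L₁/L₂ = 2.28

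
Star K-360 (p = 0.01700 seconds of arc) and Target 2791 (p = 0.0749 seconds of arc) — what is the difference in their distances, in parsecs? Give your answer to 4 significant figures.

d_A = 1/0.01700″ = 58.824 pc; d_B = 1/0.07490″ = 13.351 pc.
|d_B − d_A| = |13.351 − 58.824| = 45.473 pc.

45.47 pc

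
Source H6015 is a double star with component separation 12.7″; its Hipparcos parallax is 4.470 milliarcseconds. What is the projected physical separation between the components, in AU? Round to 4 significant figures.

2841 AU

d = 1/p = 1/0.004470″ = 223.71 pc.
At distance d (pc), an angle of θ arcsec spans θ·d AU: s = 12.7 × 223.71 = 2841.1 AU.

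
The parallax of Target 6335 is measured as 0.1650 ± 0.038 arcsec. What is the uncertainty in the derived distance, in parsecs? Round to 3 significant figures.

d = 1/p, so σ_d = σ_p / p².
σ_d = 0.0380 / (0.1650)² = 0.0380 / 0.027225 = 1.3958 pc.

1.40 pc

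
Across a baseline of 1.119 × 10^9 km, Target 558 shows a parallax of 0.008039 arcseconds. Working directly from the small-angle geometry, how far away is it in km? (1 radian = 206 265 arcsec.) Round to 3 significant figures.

θ = 0.008039″ = 0.008039/206265 = 3.8974 × 10^-8 rad.
d = B/θ = (1.119 × 10^9) / (3.8974 × 10^-8) = 2.8711 × 10^16 km.

2.87 × 10^16 km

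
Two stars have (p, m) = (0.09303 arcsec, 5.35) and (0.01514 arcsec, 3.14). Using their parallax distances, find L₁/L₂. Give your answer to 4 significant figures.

L₁/L₂ = 0.003459

d₁ = 1/p₁ = 1/0.09303″ = 10.749 pc; d₂ = 1/p₂ = 1/0.01514″ = 66.05 pc.
M₁ = m₁ − 5 log₁₀ d₁ + 5 = 5.35 − 5.1568 + 5 = 5.1932.
M₂ = 3.14 − 9.0994 + 5 = -0.9594.
L₁/L₂ = 10^(0.4(M₂ − M₁)) = 10^(0.4 × (-6.1526)) = 10^(-2.46104) = 0.0034591.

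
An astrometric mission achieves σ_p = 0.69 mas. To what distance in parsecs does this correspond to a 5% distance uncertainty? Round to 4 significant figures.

σ_d/d = σ_p/p, so the condition is σ_p/p ≤ 0.05, i.e. p ≥ σ_p/0.05.
p_min = 0.69/0.05 = 13.8 mas = 0.0138 arcsec.
d_max = 1/p_min = 1/0.0138 = 72.464 pc.

72.46 pc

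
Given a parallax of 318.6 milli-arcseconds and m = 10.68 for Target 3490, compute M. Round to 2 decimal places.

M = 13.20

d = 1/p = 1/0.3186″ = 3.1387 pc.
m − M = 5 log₁₀(3.1387) − 5 = 2.4837 − 5 = -2.5163.
M = m − (m − M) = 10.68 − (-2.5163) = 13.20.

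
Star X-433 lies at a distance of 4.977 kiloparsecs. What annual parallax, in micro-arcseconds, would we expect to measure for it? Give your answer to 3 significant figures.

201 μas

d = 4.977 kpc = 4977 pc.
p = 1/d = 1/4977 = 0.00020092 arcsec.
= 0.00020092 × 10⁶ = 200.92 μas.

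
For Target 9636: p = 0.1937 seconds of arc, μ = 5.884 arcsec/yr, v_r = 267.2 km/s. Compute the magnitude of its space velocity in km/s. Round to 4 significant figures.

d = 1/p = 1/0.1937″ = 5.1626 pc.
v_t = 4.740 μ d = 4.740 × 5.884 × 5.1626 = 143.99 km/s.
v = √(v_r² + v_t²) = √(267.2² + 143.99²) = √92129 = 303.53 km/s.

303.5 km/s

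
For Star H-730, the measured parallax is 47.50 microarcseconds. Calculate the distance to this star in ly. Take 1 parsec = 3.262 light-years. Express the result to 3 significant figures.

68700 ly

p = 47.50 microarcseconds = 0.00004750 arcsec.
d = 1/p = 1/0.00004750 = 21053 pc.
In light-years: 21053 × 3.262 = 68675 ly.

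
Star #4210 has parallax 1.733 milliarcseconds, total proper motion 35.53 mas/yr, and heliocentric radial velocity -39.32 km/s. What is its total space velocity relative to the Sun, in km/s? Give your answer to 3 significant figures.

d = 1/p = 1/0.001733″ = 577.03 pc.
μ = 35.53 mas/yr = 0.03553 ″/yr.
v_t = 4.740 μ d = 4.740 × 0.03553 × 577.03 = 97.179 km/s.
v = √(v_r² + v_t²) = √((-39.32)² + 97.179²) = √10989.8 = 104.83 km/s.

105 km/s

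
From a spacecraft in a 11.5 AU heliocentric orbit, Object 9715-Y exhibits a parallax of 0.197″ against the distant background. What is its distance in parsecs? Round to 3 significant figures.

With baseline B (in AU) and parallax p (in arcsec), d = B/p parsecs.
d = 11.5 / 0.197 = 58.376 pc.

58.4 pc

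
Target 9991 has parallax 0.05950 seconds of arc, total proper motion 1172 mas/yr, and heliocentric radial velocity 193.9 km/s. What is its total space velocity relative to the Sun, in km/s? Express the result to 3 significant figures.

215 km/s

d = 1/p = 1/0.05950″ = 16.807 pc.
μ = 1172 mas/yr = 1.172 ″/yr.
v_t = 4.740 μ d = 4.740 × 1.172 × 16.807 = 93.368 km/s.
v = √(v_r² + v_t²) = √(193.9² + 93.368²) = √46314.8 = 215.21 km/s.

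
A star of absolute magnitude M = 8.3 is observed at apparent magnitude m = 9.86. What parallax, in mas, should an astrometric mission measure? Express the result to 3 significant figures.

m − M = 9.86 − 8.3 = 1.56.
d = 10^((m−M)/5 + 1) = 10^1.312 = 20.512 pc.
p = 1/d = 1/20.512 = 0.048752 arcsec = 48.752 mas.

48.8 mas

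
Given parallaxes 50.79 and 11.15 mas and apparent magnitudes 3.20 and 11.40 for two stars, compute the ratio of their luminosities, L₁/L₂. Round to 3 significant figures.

d₁ = 1/p₁ = 1/0.05079″ = 19.689 pc; d₂ = 1/p₂ = 1/0.01115″ = 89.686 pc.
M₁ = m₁ − 5 log₁₀ d₁ + 5 = 3.20 − 6.4711 + 5 = 1.7289.
M₂ = 11.40 − 9.7636 + 5 = 6.6364.
L₁/L₂ = 10^(0.4(M₂ − M₁)) = 10^(0.4 × 4.9075) = 10^1.96300 = 91.833.

L₁/L₂ = 91.8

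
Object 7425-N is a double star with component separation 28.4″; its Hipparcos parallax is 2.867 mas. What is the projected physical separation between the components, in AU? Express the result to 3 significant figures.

9910 AU

d = 1/p = 1/0.002867″ = 348.8 pc.
At distance d (pc), an angle of θ arcsec spans θ·d AU: s = 28.4 × 348.8 = 9905.9 AU.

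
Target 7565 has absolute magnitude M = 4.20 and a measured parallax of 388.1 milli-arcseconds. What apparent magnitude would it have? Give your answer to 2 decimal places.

d = 1/p = 1/0.3881″ = 2.5767 pc.
m − M = 5 log₁₀ d − 5 = 5 log₁₀(2.5767) − 5 = 2.0553 − 5 = -2.9447.
m = M + (m − M) = 4.20 + (-2.9447) = 1.26.

m = 1.26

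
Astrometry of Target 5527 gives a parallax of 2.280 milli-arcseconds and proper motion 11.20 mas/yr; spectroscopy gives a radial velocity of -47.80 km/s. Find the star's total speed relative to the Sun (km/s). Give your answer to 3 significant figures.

53.2 km/s

d = 1/p = 1/0.002280″ = 438.6 pc.
μ = 11.20 mas/yr = 0.01120 ″/yr.
v_t = 4.740 μ d = 4.740 × 0.01120 × 438.6 = 23.284 km/s.
v = √(v_r² + v_t²) = √((-47.80)² + 23.284²) = √2826.98 = 53.169 km/s.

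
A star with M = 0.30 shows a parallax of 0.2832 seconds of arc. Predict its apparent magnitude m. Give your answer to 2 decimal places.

m = -1.96

d = 1/p = 1/0.2832″ = 3.5311 pc.
m − M = 5 log₁₀ d − 5 = 5 log₁₀(3.5311) − 5 = 2.7396 − 5 = -2.2604.
m = M + (m − M) = 0.30 + (-2.2604) = -1.96.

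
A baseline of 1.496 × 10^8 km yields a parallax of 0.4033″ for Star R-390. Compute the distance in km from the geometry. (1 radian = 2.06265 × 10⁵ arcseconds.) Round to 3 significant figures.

θ = 0.4033″ = 0.4033/206265 = 1.9553 × 10^-6 rad.
d = B/θ = (1.496 × 10^8) / (1.9553 × 10^-6) = 7.6510 × 10^13 km.

7.65 × 10^13 km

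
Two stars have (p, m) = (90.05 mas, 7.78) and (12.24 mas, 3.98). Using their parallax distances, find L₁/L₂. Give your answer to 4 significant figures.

L₁/L₂ = 0.0005580

d₁ = 1/p₁ = 1/0.09005″ = 11.105 pc; d₂ = 1/p₂ = 1/0.01224″ = 81.699 pc.
M₁ = m₁ − 5 log₁₀ d₁ + 5 = 7.78 − 5.2276 + 5 = 7.5524.
M₂ = 3.98 − 9.5611 + 5 = -0.5811.
L₁/L₂ = 10^(0.4(M₂ − M₁)) = 10^(0.4 × (-8.1335)) = 10^(-3.25340) = 0.00055796.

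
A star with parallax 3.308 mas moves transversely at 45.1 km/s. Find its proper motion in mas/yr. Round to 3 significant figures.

31.5 mas/yr

d = 1/p = 1/0.003308″ = 302.3 pc.
μ = v_t / (4.74 d) = 45.1 / (4.74 × 302.3) = 45.1 / 1432.9 = 0.031475 ″/yr = 31.475 mas/yr.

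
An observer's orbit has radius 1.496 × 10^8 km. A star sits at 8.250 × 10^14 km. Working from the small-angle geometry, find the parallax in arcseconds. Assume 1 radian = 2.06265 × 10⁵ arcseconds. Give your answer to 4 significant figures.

θ ≈ B/d = (1.496 × 10^8) / (8.250 × 10^14) = 1.8133 × 10^-7 rad.
In arcseconds: 1.8133 × 10^-7 × 206265 = 0.037402″.

0.03740 arcsec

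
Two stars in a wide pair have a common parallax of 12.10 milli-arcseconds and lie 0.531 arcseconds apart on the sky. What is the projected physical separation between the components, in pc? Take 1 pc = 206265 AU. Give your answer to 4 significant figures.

d = 1/p = 1/0.01210″ = 82.645 pc.
At distance d (pc), an angle of θ arcsec spans θ·d AU: s = 0.531 × 82.645 = 43.884 AU.
= 43.884 / 206265 = 0.00021276 pc.

0.0002128 pc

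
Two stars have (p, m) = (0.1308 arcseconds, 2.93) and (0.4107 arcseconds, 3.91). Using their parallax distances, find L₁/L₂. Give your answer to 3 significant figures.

L₁/L₂ = 24.3

d₁ = 1/p₁ = 1/0.1308″ = 7.6453 pc; d₂ = 1/p₂ = 1/0.4107″ = 2.4349 pc.
M₁ = m₁ − 5 log₁₀ d₁ + 5 = 2.93 − 4.4170 + 5 = 3.5130.
M₂ = 3.91 − 1.9324 + 5 = 6.9776.
L₁/L₂ = 10^(0.4(M₂ − M₁)) = 10^(0.4 × 3.4646) = 10^1.38584 = 24.313.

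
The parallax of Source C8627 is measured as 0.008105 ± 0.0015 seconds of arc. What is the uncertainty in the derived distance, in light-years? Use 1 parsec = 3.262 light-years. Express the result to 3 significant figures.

d = 1/p, so σ_d = σ_p / p².
σ_d = 0.00150 / (0.008105)² = 0.00150 / 0.000065691 = 22.834 pc = 22.834 × 3.262 ly = 74.485 ly.

74.5 ly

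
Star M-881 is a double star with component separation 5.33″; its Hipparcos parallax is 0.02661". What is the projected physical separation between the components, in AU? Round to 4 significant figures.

d = 1/p = 1/0.02661″ = 37.58 pc.
At distance d (pc), an angle of θ arcsec spans θ·d AU: s = 5.33 × 37.58 = 200.3 AU.

200.3 AU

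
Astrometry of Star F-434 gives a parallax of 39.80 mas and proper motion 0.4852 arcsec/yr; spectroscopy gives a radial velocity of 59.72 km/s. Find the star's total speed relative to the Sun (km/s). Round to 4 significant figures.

d = 1/p = 1/0.03980″ = 25.126 pc.
v_t = 4.740 μ d = 4.740 × 0.4852 × 25.126 = 57.786 km/s.
v = √(v_r² + v_t²) = √(59.72² + 57.786²) = √6905.7 = 83.101 km/s.

83.10 km/s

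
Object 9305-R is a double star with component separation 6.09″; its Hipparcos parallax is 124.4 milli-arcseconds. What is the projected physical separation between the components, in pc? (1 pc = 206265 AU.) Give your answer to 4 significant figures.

d = 1/p = 1/0.1244″ = 8.0386 pc.
At distance d (pc), an angle of θ arcsec spans θ·d AU: s = 6.09 × 8.0386 = 48.955 AU.
= 48.955 / 206265 = 0.00023734 pc.

0.0002373 pc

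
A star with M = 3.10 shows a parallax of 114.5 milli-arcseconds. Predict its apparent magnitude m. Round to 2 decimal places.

d = 1/p = 1/0.1145″ = 8.7336 pc.
m − M = 5 log₁₀ d − 5 = 5 log₁₀(8.7336) − 5 = 4.7060 − 5 = -0.2940.
m = M + (m − M) = 3.10 + (-0.2940) = 2.81.

m = 2.81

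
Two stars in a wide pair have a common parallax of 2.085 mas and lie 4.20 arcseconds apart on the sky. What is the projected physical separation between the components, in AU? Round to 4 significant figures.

d = 1/p = 1/0.002085″ = 479.62 pc.
At distance d (pc), an angle of θ arcsec spans θ·d AU: s = 4.20 × 479.62 = 2014.4 AU.

2014 AU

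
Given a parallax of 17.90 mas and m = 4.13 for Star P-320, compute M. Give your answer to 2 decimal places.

d = 1/p = 1/0.01790″ = 55.866 pc.
m − M = 5 log₁₀(55.866) − 5 = 8.7357 − 5 = 3.7357.
M = m − (m − M) = 4.13 − 3.7357 = 0.39.

M = 0.39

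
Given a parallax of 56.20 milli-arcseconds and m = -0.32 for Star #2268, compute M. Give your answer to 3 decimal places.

M = -1.571

d = 1/p = 1/0.05620″ = 17.794 pc.
m − M = 5 log₁₀(17.794) − 5 = 6.2514 − 5 = 1.2514.
M = m − (m − M) = -0.32 − 1.2514 = -1.571.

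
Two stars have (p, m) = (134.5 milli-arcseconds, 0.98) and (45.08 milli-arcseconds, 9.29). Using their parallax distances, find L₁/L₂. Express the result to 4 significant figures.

d₁ = 1/p₁ = 1/0.1345″ = 7.4349 pc; d₂ = 1/p₂ = 1/0.04508″ = 22.183 pc.
M₁ = m₁ − 5 log₁₀ d₁ + 5 = 0.98 − 4.3564 + 5 = 1.6236.
M₂ = 9.29 − 6.7301 + 5 = 7.5599.
L₁/L₂ = 10^(0.4(M₂ − M₁)) = 10^(0.4 × 5.9363) = 10^2.37452 = 236.88.

L₁/L₂ = 236.9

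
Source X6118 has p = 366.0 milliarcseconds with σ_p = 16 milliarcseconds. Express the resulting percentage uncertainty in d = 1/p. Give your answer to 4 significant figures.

4.372%

For d = 1/p, |σ_d/d| = |σ_p/p|.
σ_p/p = 16 / 366.0 = 0.043716 = 4.3716%.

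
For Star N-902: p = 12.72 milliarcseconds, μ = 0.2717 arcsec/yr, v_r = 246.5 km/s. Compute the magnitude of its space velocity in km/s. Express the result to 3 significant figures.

d = 1/p = 1/0.01272″ = 78.616 pc.
v_t = 4.740 μ d = 4.740 × 0.2717 × 78.616 = 101.25 km/s.
v = √(v_r² + v_t²) = √(246.5² + 101.25²) = √71013.8 = 266.48 km/s.

266 km/s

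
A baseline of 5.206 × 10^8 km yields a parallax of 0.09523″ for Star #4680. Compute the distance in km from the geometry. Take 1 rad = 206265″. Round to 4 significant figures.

θ = 0.09523″ = 0.09523/206265 = 4.6169 × 10^-7 rad.
d = B/θ = (5.206 × 10^8) / (4.6169 × 10^-7) = 1.1276 × 10^15 km.

1.128 × 10^15 km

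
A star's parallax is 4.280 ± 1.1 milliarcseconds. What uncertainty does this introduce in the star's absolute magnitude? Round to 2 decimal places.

σ_M = 0.56 mag

M = m − 5 log₁₀ d + 5 = m + 5 log₁₀ p + 5, so ∂M/∂p = 5/(p ln 10).
σ_M = (5/ln 10) · (σ_p/p) = 2.1715 × 1.1/4.280 = 2.1715 × 0.25701 = 0.5581.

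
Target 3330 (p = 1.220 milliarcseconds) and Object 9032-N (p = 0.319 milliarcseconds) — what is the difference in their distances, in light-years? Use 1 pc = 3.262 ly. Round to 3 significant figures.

7550 ly

d_A = 1/0.001220″ = 819.67 pc; d_B = 1/0.0003190″ = 3134.8 pc.
|d_B − d_A| = |3134.8 − 819.67| = 2315.1 pc = 2315.1 × 3.262 ly = 7551.9 ly.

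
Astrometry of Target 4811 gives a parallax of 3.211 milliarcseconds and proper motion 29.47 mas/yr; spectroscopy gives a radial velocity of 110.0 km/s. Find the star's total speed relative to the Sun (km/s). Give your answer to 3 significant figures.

118 km/s

d = 1/p = 1/0.003211″ = 311.43 pc.
μ = 29.47 mas/yr = 0.02947 ″/yr.
v_t = 4.740 μ d = 4.740 × 0.02947 × 311.43 = 43.503 km/s.
v = √(v_r² + v_t²) = √(110.0² + 43.503²) = √13992.5 = 118.29 km/s.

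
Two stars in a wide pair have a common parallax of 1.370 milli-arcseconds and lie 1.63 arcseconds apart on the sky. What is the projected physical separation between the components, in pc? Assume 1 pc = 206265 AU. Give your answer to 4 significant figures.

0.005768 pc

d = 1/p = 1/0.001370″ = 729.93 pc.
At distance d (pc), an angle of θ arcsec spans θ·d AU: s = 1.63 × 729.93 = 1189.8 AU.
= 1189.8 / 206265 = 0.0057683 pc.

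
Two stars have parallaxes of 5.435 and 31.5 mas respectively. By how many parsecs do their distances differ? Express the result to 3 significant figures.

d_A = 1/0.005435″ = 183.99 pc; d_B = 1/0.03150″ = 31.746 pc.
|d_B − d_A| = |31.746 − 183.99| = 152.24 pc.

152 pc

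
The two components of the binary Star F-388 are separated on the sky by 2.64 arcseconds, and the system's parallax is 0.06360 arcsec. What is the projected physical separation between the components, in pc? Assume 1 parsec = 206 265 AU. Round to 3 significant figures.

0.000201 pc

d = 1/p = 1/0.06360″ = 15.723 pc.
At distance d (pc), an angle of θ arcsec spans θ·d AU: s = 2.64 × 15.723 = 41.509 AU.
= 41.509 / 206265 = 0.00020124 pc.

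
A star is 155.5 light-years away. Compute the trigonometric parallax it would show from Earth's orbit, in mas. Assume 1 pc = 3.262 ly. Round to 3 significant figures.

d = 155.5 ly ÷ 3.262 = 47.67 pc.
p = 1/d = 1/47.67 = 0.020978 arcsec.
= 0.020978 × 1000 = 20.978 mas.

21.0 mas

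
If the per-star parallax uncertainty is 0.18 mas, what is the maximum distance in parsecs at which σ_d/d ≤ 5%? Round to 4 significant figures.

σ_d/d = σ_p/p, so the condition is σ_p/p ≤ 0.05, i.e. p ≥ σ_p/0.05.
p_min = 0.18/0.05 = 3.6 mas = 0.0036 arcsec.
d_max = 1/p_min = 1/0.0036 = 277.78 pc.

277.8 pc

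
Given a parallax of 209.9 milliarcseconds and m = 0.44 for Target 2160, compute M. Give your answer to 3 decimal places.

d = 1/p = 1/0.2099″ = 4.7642 pc.
m − M = 5 log₁₀(4.7642) − 5 = 3.3899 − 5 = -1.6101.
M = m − (m − M) = 0.44 − (-1.6101) = 2.050.

M = 2.050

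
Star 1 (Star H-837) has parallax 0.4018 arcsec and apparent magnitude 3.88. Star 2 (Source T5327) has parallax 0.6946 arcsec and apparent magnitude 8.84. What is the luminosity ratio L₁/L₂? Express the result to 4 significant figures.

L₁/L₂ = 288.0

d₁ = 1/p₁ = 1/0.4018″ = 2.4888 pc; d₂ = 1/p₂ = 1/0.6946″ = 1.4397 pc.
M₁ = m₁ − 5 log₁₀ d₁ + 5 = 3.88 − 1.9799 + 5 = 6.9001.
M₂ = 8.84 − 0.7914 + 5 = 13.0486.
L₁/L₂ = 10^(0.4(M₂ − M₁)) = 10^(0.4 × 6.1485) = 10^2.45940 = 288.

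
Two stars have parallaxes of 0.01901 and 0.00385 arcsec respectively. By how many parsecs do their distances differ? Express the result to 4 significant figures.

d_A = 1/0.01901″ = 52.604 pc; d_B = 1/0.003850″ = 259.74 pc.
|d_B − d_A| = |259.74 − 52.604| = 207.14 pc.

207.1 pc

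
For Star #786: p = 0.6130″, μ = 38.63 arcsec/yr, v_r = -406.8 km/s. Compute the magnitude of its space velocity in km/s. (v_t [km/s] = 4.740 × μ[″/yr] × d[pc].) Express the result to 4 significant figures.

504.7 km/s

d = 1/p = 1/0.6130″ = 1.6313 pc.
v_t = 4.740 μ d = 4.740 × 38.63 × 1.6313 = 298.7 km/s.
v = √(v_r² + v_t²) = √((-406.8)² + 298.7²) = √254708 = 504.69 km/s.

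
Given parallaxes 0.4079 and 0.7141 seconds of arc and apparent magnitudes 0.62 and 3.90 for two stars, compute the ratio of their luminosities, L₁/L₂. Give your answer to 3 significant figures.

L₁/L₂ = 62.9

d₁ = 1/p₁ = 1/0.4079″ = 2.4516 pc; d₂ = 1/p₂ = 1/0.7141″ = 1.4004 pc.
M₁ = m₁ − 5 log₁₀ d₁ + 5 = 0.62 − 1.9472 + 5 = 3.6728.
M₂ = 3.90 − 0.7313 + 5 = 8.1687.
L₁/L₂ = 10^(0.4(M₂ − M₁)) = 10^(0.4 × 4.4959) = 10^1.79836 = 62.858.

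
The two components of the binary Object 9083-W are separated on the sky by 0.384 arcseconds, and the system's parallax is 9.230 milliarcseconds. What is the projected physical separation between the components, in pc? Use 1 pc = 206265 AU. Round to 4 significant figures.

0.0002017 pc

d = 1/p = 1/0.009230″ = 108.34 pc.
At distance d (pc), an angle of θ arcsec spans θ·d AU: s = 0.384 × 108.34 = 41.603 AU.
= 41.603 / 206265 = 0.00020170 pc.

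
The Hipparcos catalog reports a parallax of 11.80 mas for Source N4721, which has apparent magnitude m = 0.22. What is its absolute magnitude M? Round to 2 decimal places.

d = 1/p = 1/0.01180″ = 84.746 pc.
m − M = 5 log₁₀(84.746) − 5 = 9.6406 − 5 = 4.6406.
M = m − (m − M) = 0.22 − 4.6406 = -4.42.

M = -4.42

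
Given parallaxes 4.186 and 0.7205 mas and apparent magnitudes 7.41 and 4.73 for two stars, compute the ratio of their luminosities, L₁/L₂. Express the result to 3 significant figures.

L₁/L₂ = 0.00251

d₁ = 1/p₁ = 1/0.004186″ = 238.89 pc; d₂ = 1/p₂ = 1/0.0007205″ = 1387.9 pc.
M₁ = m₁ − 5 log₁₀ d₁ + 5 = 7.41 − 11.8910 + 5 = 0.5190.
M₂ = 4.73 − 15.7118 + 5 = -5.9818.
L₁/L₂ = 10^(0.4(M₂ − M₁)) = 10^(0.4 × (-6.5008)) = 10^(-2.60032) = 0.00251.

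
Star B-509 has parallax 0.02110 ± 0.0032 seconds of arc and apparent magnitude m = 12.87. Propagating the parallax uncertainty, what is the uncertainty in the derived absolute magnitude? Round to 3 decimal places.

σ_M = 0.329 mag

M = m − 5 log₁₀ d + 5 = m + 5 log₁₀ p + 5, so ∂M/∂p = 5/(p ln 10).
σ_M = (5/ln 10) · (σ_p/p) = 2.1715 × 0.0032/0.02110 = 2.1715 × 0.15166 = 0.32933.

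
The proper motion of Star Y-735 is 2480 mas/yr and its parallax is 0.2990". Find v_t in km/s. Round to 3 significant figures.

d = 1/p = 1/0.2990″ = 3.3445 pc.
μ = 2480 mas/yr = 2.48 ″/yr.
v_t = 4.74 × μ × d = 4.74 × 2.48 × 3.3445 = 39.315 km/s.

39.3 km/s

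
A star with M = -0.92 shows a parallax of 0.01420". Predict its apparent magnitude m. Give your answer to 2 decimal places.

m = 3.32

d = 1/p = 1/0.01420″ = 70.423 pc.
m − M = 5 log₁₀ d − 5 = 5 log₁₀(70.423) − 5 = 9.2386 − 5 = 4.2386.
m = M + (m − M) = -0.92 + 4.2386 = 3.32.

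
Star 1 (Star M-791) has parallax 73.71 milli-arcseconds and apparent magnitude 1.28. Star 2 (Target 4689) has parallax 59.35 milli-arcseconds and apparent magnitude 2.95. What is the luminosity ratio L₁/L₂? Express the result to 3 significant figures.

L₁/L₂ = 3.02

d₁ = 1/p₁ = 1/0.07371″ = 13.567 pc; d₂ = 1/p₂ = 1/0.05935″ = 16.849 pc.
M₁ = m₁ − 5 log₁₀ d₁ + 5 = 1.28 − 5.6624 + 5 = 0.6176.
M₂ = 2.95 − 6.1329 + 5 = 1.8171.
L₁/L₂ = 10^(0.4(M₂ − M₁)) = 10^(0.4 × 1.1995) = 10^0.47980 = 3.0186.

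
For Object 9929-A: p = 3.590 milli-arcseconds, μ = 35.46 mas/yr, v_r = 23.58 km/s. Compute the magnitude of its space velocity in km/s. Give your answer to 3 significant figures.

52.4 km/s

d = 1/p = 1/0.003590″ = 278.55 pc.
μ = 35.46 mas/yr = 0.03546 ″/yr.
v_t = 4.740 μ d = 4.740 × 0.03546 × 278.55 = 46.819 km/s.
v = √(v_r² + v_t²) = √(23.58² + 46.819²) = √2748.04 = 52.422 km/s.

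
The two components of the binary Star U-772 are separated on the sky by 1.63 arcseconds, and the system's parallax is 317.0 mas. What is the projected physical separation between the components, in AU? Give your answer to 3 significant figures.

d = 1/p = 1/0.3170″ = 3.1546 pc.
At distance d (pc), an angle of θ arcsec spans θ·d AU: s = 1.63 × 3.1546 = 5.142 AU.

5.14 AU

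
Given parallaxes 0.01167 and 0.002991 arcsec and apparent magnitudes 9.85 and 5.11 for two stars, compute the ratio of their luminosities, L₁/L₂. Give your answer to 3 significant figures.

L₁/L₂ = 0.000835

d₁ = 1/p₁ = 1/0.01167″ = 85.69 pc; d₂ = 1/p₂ = 1/0.002991″ = 334.34 pc.
M₁ = m₁ − 5 log₁₀ d₁ + 5 = 9.85 − 9.6647 + 5 = 5.1853.
M₂ = 5.11 − 12.6209 + 5 = -2.5109.
L₁/L₂ = 10^(0.4(M₂ − M₁)) = 10^(0.4 × (-7.6962)) = 10^(-3.07848) = 0.00083468.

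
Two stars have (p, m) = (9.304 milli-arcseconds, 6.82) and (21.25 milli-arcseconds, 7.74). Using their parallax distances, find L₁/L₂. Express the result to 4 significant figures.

L₁/L₂ = 12.17

d₁ = 1/p₁ = 1/0.009304″ = 107.48 pc; d₂ = 1/p₂ = 1/0.02125″ = 47.059 pc.
M₁ = m₁ − 5 log₁₀ d₁ + 5 = 6.82 − 10.1566 + 5 = 1.6634.
M₂ = 7.74 − 8.3632 + 5 = 4.3768.
L₁/L₂ = 10^(0.4(M₂ − M₁)) = 10^(0.4 × 2.7134) = 10^1.08536 = 12.172.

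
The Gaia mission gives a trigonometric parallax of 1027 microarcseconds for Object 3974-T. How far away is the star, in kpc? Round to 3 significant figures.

0.974 kpc

p = 1027 microarcseconds = 0.001027 arcsec.
d = 1/p = 1/0.001027 = 973.71 pc.
= 0.97371 kpc.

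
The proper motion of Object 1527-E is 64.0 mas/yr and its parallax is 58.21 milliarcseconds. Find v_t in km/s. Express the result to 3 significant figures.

d = 1/p = 1/0.05821″ = 17.179 pc.
μ = 64.0 mas/yr = 0.0640 ″/yr.
v_t = 4.74 × μ × d = 4.74 × 0.0640 × 17.179 = 5.2114 km/s.

5.21 km/s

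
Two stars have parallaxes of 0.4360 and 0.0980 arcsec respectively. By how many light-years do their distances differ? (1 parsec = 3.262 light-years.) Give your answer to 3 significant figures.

d_A = 1/0.4360″ = 2.2936 pc; d_B = 1/0.09800″ = 10.204 pc.
|d_B − d_A| = |10.204 − 2.2936| = 7.9104 pc = 7.9104 × 3.262 ly = 25.804 ly.

25.8 ly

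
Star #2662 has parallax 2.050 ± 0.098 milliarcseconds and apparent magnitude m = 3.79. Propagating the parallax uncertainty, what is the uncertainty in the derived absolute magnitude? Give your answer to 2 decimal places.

M = m − 5 log₁₀ d + 5 = m + 5 log₁₀ p + 5, so ∂M/∂p = 5/(p ln 10).
σ_M = (5/ln 10) · (σ_p/p) = 2.1715 × 0.098/2.050 = 2.1715 × 0.047805 = 0.10381.

σ_M = 0.10 mag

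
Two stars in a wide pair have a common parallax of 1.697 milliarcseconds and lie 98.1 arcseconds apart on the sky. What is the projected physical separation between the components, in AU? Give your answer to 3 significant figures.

d = 1/p = 1/0.001697″ = 589.28 pc.
At distance d (pc), an angle of θ arcsec spans θ·d AU: s = 98.1 × 589.28 = 57808 AU.

57800 AU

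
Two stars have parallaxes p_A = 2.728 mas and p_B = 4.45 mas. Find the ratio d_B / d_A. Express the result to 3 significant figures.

0.613

Since d = 1/p, d_B/d_A = p_A/p_B.
= 2.728 / 4.45 = 0.61303.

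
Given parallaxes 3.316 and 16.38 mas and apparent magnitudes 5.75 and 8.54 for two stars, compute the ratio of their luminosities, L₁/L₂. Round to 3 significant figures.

L₁/L₂ = 319

d₁ = 1/p₁ = 1/0.003316″ = 301.57 pc; d₂ = 1/p₂ = 1/0.01638″ = 61.05 pc.
M₁ = m₁ − 5 log₁₀ d₁ + 5 = 5.75 − 12.3969 + 5 = -1.6469.
M₂ = 8.54 − 8.9284 + 5 = 4.6116.
L₁/L₂ = 10^(0.4(M₂ − M₁)) = 10^(0.4 × 6.2585) = 10^2.50340 = 318.71.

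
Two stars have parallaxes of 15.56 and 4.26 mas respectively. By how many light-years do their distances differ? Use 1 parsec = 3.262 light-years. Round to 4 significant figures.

556.1 ly

d_A = 1/0.01556″ = 64.267 pc; d_B = 1/0.004260″ = 234.74 pc.
|d_B − d_A| = |234.74 − 64.267| = 170.47 pc = 170.47 × 3.262 ly = 556.07 ly.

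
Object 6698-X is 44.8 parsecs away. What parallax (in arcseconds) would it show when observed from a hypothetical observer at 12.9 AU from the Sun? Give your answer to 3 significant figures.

0.288 arcsec

p (arcsec) = B (AU) / d (pc).
p = 12.9 / 44.8 = 0.28795 arcsec.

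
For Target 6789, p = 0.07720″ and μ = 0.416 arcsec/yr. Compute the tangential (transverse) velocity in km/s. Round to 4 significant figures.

d = 1/p = 1/0.07720″ = 12.953 pc.
v_t = 4.74 × μ × d = 4.74 × 0.416 × 12.953 = 25.541 km/s.

25.54 km/s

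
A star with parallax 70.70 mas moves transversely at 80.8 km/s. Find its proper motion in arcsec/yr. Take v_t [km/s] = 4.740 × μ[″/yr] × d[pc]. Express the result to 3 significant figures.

1.21 arcsec/yr

d = 1/p = 1/0.07070″ = 14.144 pc.
μ = v_t / (4.74 d) = 80.8 / (4.74 × 14.144) = 80.8 / 67.043 = 1.2052 ″/yr.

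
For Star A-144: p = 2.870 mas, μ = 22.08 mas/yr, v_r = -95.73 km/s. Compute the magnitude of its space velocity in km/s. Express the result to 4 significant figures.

d = 1/p = 1/0.002870″ = 348.43 pc.
μ = 22.08 mas/yr = 0.02208 ″/yr.
v_t = 4.740 μ d = 4.740 × 0.02208 × 348.43 = 36.466 km/s.
v = √(v_r² + v_t²) = √((-95.73)² + 36.466²) = √10494 = 102.44 km/s.

102.4 km/s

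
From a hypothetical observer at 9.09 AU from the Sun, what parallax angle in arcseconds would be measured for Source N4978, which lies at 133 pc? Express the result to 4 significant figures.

p (arcsec) = B (AU) / d (pc).
p = 9.09 / 133 = 0.068346 arcsec.

0.06835 arcsec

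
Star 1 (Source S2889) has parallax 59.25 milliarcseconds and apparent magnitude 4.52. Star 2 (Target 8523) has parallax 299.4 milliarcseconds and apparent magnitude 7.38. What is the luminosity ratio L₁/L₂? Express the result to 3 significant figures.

d₁ = 1/p₁ = 1/0.05925″ = 16.878 pc; d₂ = 1/p₂ = 1/0.2994″ = 3.34 pc.
M₁ = m₁ − 5 log₁₀ d₁ + 5 = 4.52 − 6.1366 + 5 = 3.3834.
M₂ = 7.38 − 2.6187 + 5 = 9.7613.
L₁/L₂ = 10^(0.4(M₂ − M₁)) = 10^(0.4 × 6.3779) = 10^2.55116 = 355.76.

L₁/L₂ = 356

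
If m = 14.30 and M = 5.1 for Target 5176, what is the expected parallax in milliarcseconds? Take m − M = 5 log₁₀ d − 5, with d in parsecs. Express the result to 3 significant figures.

1.45 mas

m − M = 14.30 − 5.1 = 9.20.
d = 10^((m−M)/5 + 1) = 10^2.840 = 691.83 pc.
p = 1/d = 1/691.83 = 0.0014454 arcsec = 1.4454 mas.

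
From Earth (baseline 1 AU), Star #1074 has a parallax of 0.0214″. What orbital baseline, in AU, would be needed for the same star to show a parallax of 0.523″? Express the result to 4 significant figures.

Parallax scales linearly with baseline: p ∝ B, so B = p_target / p_Earth × 1 AU.
B = 0.523 / 0.0214 = 24.439 AU.

24.44 AU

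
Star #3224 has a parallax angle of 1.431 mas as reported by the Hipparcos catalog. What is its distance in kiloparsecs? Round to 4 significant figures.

p = 1.431 mas = 0.001431 arcsec.
d = 1/p = 1/0.001431 = 698.81 pc.
= 0.69881 kpc.

0.6988 kpc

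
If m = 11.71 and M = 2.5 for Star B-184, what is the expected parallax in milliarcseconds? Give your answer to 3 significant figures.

1.44 mas

m − M = 11.71 − 2.5 = 9.21.
d = 10^((m−M)/5 + 1) = 10^2.842 = 695.02 pc.
p = 1/d = 1/695.02 = 0.0014388 arcsec = 1.4388 mas.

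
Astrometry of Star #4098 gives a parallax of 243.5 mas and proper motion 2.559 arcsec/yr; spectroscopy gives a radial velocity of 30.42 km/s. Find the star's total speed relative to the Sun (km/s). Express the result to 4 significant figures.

d = 1/p = 1/0.2435″ = 4.1068 pc.
v_t = 4.740 μ d = 4.740 × 2.559 × 4.1068 = 49.814 km/s.
v = √(v_r² + v_t²) = √(30.42² + 49.814²) = √3406.81 = 58.368 km/s.

58.37 km/s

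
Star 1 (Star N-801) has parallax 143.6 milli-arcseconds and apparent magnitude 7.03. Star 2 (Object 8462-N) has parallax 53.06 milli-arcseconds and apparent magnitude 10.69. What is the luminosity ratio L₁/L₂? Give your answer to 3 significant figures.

d₁ = 1/p₁ = 1/0.1436″ = 6.9638 pc; d₂ = 1/p₂ = 1/0.05306″ = 18.847 pc.
M₁ = m₁ − 5 log₁₀ d₁ + 5 = 7.03 − 4.2142 + 5 = 7.8158.
M₂ = 10.69 − 6.3762 + 5 = 9.3138.
L₁/L₂ = 10^(0.4(M₂ − M₁)) = 10^(0.4 × 1.4980) = 10^0.59920 = 3.9737.

L₁/L₂ = 3.97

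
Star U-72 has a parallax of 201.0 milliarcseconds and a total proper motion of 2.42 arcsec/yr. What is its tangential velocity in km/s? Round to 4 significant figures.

d = 1/p = 1/0.2010″ = 4.9751 pc.
v_t = 4.74 × μ × d = 4.74 × 2.42 × 4.9751 = 57.068 km/s.

57.07 km/s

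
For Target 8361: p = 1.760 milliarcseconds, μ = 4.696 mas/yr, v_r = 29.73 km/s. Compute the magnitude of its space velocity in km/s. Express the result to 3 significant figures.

32.3 km/s

d = 1/p = 1/0.001760″ = 568.18 pc.
μ = 4.696 mas/yr = 0.004696 ″/yr.
v_t = 4.740 μ d = 4.740 × 0.004696 × 568.18 = 12.647 km/s.
v = √(v_r² + v_t²) = √(29.73² + 12.647²) = √1043.82 = 32.308 km/s.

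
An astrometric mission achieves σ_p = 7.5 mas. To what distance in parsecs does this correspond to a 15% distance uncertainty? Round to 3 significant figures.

20.0 pc

σ_d/d = σ_p/p, so the condition is σ_p/p ≤ 0.15, i.e. p ≥ σ_p/0.15.
p_min = 7.5/0.15 = 50 mas = 0.05 arcsec.
d_max = 1/p_min = 1/0.05 = 20 pc.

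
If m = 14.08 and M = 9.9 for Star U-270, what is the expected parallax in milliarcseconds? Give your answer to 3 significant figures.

m − M = 14.08 − 9.9 = 4.18.
d = 10^((m−M)/5 + 1) = 10^1.836 = 68.549 pc.
p = 1/d = 1/68.549 = 0.014588 arcsec = 14.588 mas.

14.6 mas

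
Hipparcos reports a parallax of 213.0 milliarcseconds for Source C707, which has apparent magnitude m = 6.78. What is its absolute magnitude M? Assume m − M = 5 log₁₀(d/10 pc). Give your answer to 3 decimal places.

d = 1/p = 1/0.2130″ = 4.6948 pc.
m − M = 5 log₁₀(4.6948) − 5 = 3.3581 − 5 = -1.6419.
M = m − (m − M) = 6.78 − (-1.6419) = 8.422.

M = 8.422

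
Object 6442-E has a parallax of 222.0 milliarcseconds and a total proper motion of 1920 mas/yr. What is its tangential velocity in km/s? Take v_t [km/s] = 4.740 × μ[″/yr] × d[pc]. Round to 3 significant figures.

41.0 km/s

d = 1/p = 1/0.2220″ = 4.5045 pc.
μ = 1920 mas/yr = 1.92 ″/yr.
v_t = 4.74 × μ × d = 4.74 × 1.92 × 4.5045 = 40.995 km/s.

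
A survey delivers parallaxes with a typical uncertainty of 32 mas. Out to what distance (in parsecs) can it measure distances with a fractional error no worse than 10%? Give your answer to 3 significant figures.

3.13 pc

σ_d/d = σ_p/p, so the condition is σ_p/p ≤ 0.10, i.e. p ≥ σ_p/0.10.
p_min = 32/0.10 = 320 mas = 0.32 arcsec.
d_max = 1/p_min = 1/0.32 = 3.125 pc.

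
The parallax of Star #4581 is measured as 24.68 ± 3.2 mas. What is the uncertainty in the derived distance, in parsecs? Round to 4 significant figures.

d = 1/p, so σ_d = σ_p / p².
σ_d = 0.00320 / (0.02468)² = 0.00320 / 0.0006091 = 5.2537 pc.

5.254 pc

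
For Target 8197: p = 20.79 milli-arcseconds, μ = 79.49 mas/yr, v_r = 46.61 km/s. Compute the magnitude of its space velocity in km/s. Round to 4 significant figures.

d = 1/p = 1/0.02079″ = 48.1 pc.
μ = 79.49 mas/yr = 0.07949 ″/yr.
v_t = 4.740 μ d = 4.740 × 0.07949 × 48.1 = 18.123 km/s.
v = √(v_r² + v_t²) = √(46.61² + 18.123²) = √2500.94 = 50.009 km/s.

50.01 km/s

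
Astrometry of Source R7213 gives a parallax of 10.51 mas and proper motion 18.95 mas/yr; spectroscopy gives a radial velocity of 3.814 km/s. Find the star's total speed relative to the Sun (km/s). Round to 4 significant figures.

9.359 km/s

d = 1/p = 1/0.01051″ = 95.147 pc.
μ = 18.95 mas/yr = 0.01895 ″/yr.
v_t = 4.740 μ d = 4.740 × 0.01895 × 95.147 = 8.5464 km/s.
v = √(v_r² + v_t²) = √(3.814² + 8.5464²) = √87.5875 = 9.3588 km/s.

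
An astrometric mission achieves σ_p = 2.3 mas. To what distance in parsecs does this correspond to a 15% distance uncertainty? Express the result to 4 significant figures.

65.22 pc

σ_d/d = σ_p/p, so the condition is σ_p/p ≤ 0.15, i.e. p ≥ σ_p/0.15.
p_min = 2.3/0.15 = 15.333 mas = 0.015333 arcsec.
d_max = 1/p_min = 1/0.015333 = 65.219 pc.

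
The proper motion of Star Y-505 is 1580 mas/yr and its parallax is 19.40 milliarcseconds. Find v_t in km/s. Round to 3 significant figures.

d = 1/p = 1/0.01940″ = 51.546 pc.
μ = 1580 mas/yr = 1.58 ″/yr.
v_t = 4.74 × μ × d = 4.74 × 1.58 × 51.546 = 386.04 km/s.

386 km/s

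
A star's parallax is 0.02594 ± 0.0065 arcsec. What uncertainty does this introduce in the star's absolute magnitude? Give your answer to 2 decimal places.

σ_M = 0.54 mag

M = m − 5 log₁₀ d + 5 = m + 5 log₁₀ p + 5, so ∂M/∂p = 5/(p ln 10).
σ_M = (5/ln 10) · (σ_p/p) = 2.1715 × 0.0065/0.02594 = 2.1715 × 0.25058 = 0.54413.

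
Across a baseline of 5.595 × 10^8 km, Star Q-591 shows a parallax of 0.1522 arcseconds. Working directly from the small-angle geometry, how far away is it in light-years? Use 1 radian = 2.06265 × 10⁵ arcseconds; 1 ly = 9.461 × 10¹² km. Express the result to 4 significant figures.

80.14 ly

θ = 0.1522″ = 0.1522/206265 = 7.3789 × 10^-7 rad.
d = B/θ = (5.595 × 10^8) / (7.3789 × 10^-7) = 7.5824 × 10^14 km = (7.5824 × 10^14) / (9.461 × 10^12) ly = 80.144 ly.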